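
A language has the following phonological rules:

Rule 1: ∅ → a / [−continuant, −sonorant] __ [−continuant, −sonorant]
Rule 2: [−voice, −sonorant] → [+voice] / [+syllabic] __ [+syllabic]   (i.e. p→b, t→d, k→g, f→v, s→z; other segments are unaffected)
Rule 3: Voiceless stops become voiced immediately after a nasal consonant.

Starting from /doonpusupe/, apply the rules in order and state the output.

doonbuzube

Rule 1 (stop-cluster a-epenthesis): no segment meets the environment; /doonpusupe/ is unchanged.
Rule 2 (intervocalic voicing): /s/ is a voiceless obstruent between vowels /u/ and /u/, so it voices to [z]. /p/ is a voiceless obstruent between vowels /u/ and /e/, so it voices to [b]. /doonpusupe/ → doonpuzube.
Rule 3 (post-nasal voicing): /p/ is a voiceless stop immediately after the nasal /n/, so it voices to [b]. /doonpuzube/ → doonbuzube.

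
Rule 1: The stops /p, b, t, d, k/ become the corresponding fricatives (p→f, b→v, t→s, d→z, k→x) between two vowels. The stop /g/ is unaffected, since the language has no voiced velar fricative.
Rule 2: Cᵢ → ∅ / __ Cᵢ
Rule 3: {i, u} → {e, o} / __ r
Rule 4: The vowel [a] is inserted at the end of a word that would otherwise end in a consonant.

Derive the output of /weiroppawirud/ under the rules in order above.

weeropaweruda

Rule 1 (intervocalic spirantization): no segment meets the environment; /weiroppawirud/ is unchanged.
Rule 2 (degemination): /pp/ is a geminate; the first /p/ deletes. /weiroppawirud/ → weiropawirud.
Rule 3 (pre-rhotic lowering): /i/ is a high vowel immediately before /r/, so it lowers to [e]. /i/ is a high vowel immediately before /r/, so it lowers to [e]. /weiropawirud/ → weeropawerud.
Rule 4 (final a-epenthesis): the form ends in the consonant /d/, so [a] is inserted word-finally. /weeropawerud/ → weeropaweruda.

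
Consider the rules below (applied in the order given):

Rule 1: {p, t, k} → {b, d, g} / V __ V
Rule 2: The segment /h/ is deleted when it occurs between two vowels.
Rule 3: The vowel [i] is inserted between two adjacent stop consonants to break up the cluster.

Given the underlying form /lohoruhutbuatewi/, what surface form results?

looruutibuadewi

Rule 1 (intervocalic voicing): /t/ is a voiceless stop between vowels /a/ and /e/, so it voices to [d]. /lohoruhutbuatewi/ → lohoruhutbuadewi.
Rule 2 (intervocalic h-deletion): /h/ occurs between vowels /o/ and /o/, so it deletes. /h/ occurs between vowels /u/ and /u/, so it deletes. /lohoruhutbuadewi/ → looruutbuadewi.
Rule 3 (stop-cluster i-epenthesis): /t/ and /b/ form a stop–stop cluster, so [i] is inserted between them. /looruutbuadewi/ → looruutibuadewi.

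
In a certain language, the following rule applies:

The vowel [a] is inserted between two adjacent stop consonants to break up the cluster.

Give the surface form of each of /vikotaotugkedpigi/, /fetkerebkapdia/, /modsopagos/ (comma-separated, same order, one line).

vikotaotugakedapigi, fetakerebakapadia, modsopagos

/vikotaotugkedpigi/: /g/ and /k/ form a stop–stop cluster, so [a] is inserted between them. /d/ and /p/ form a stop–stop cluster, so [a] is inserted between them. → [vikotaotugakedapigi].
/fetkerebkapdia/: /t/ and /k/ form a stop–stop cluster, so [a] is inserted between them. /b/ and /k/ form a stop–stop cluster, so [a] is inserted between them. /p/ and /d/ form a stop–stop cluster, so [a] is inserted between them. → [fetakerebakapadia].
/modsopagos/: the rule's environment is not met; surfaces unchanged as [modsopagos].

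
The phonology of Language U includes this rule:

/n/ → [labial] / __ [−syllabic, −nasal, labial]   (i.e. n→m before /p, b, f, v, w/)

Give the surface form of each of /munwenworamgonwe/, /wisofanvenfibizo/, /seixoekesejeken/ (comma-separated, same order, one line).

mumwemworamgomwe, wisofamvemfibizo, seixoekesejeken

/munwenworamgonwe/: /n/ precedes the labial consonant /w/, so it assimilates in place to [m]. /n/ precedes the labial consonant /w/, so it assimilates in place to [m]. /n/ precedes the labial consonant /w/, so it assimilates in place to [m]. → [mumwemworamgomwe].
/wisofanvenfibizo/: /n/ precedes the labial consonant /v/, so it assimilates in place to [m]. /n/ precedes the labial consonant /f/, so it assimilates in place to [m]. → [wisofamvemfibizo].
/seixoekesejeken/: the rule's environment is not met; surfaces unchanged as [seixoekesejeken].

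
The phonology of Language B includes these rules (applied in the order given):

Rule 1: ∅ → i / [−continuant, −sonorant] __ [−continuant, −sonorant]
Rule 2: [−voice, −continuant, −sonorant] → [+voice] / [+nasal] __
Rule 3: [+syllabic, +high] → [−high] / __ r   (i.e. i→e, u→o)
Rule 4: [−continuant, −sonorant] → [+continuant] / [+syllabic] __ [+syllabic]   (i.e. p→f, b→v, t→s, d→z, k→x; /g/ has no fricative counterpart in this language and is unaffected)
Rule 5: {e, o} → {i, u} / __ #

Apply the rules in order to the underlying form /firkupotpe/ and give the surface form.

Rule 1 (stop-cluster i-epenthesis): /t/ and /p/ form a stop–stop cluster, so [i] is inserted between them. /firkupotpe/ → firkupotipe.
Rule 2 (post-nasal voicing): no segment meets the environment; /firkupotipe/ is unchanged.
Rule 3 (pre-rhotic lowering): /i/ is a high vowel immediately before /r/, so it lowers to [e]. /firkupotipe/ → ferkupotipe.
Rule 4 (intervocalic spirantization): /p/ is a stop between vowels /u/ and /o/, so it spirantizes to the fricative [f]. /t/ is a stop between vowels /o/ and /i/, so it spirantizes to the fricative [s]. /p/ is a stop between vowels /i/ and /e/, so it spirantizes to the fricative [f]. /ferkupotipe/ → ferkufosife.
Rule 5 (final vowel raising): /e/ is a mid vowel in word-final position, so it raises to [i]. /ferkufosife/ → ferkufosifi.

ferkufosifi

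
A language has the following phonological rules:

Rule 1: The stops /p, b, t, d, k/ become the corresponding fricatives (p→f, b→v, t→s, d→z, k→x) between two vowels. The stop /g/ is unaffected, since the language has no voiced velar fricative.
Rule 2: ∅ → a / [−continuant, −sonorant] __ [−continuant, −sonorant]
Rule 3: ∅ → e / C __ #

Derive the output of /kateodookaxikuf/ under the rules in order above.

Rule 1 (intervocalic spirantization): /t/ is a stop between vowels /a/ and /e/, so it spirantizes to the fricative [s]. /d/ is a stop between vowels /o/ and /o/, so it spirantizes to the fricative [z]. /k/ is a stop between vowels /o/ and /a/, so it spirantizes to the fricative [x]. /k/ is a stop between vowels /i/ and /u/, so it spirantizes to the fricative [x]. /kateodookaxikuf/ → kaseozooxaxixuf.
Rule 2 (stop-cluster a-epenthesis): no segment meets the environment; /kaseozooxaxixuf/ is unchanged.
Rule 3 (final e-epenthesis): the form ends in the consonant /f/, so [e] is inserted word-finally. /kaseozooxaxixuf/ → kaseozooxaxixufe.

kaseozooxaxixufe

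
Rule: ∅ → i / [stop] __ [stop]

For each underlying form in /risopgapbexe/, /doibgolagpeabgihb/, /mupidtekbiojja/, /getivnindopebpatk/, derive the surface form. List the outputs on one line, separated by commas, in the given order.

risopigapibexe, doibigolagipeabigihb, mupiditekibiojja, getivnindopebipatik

/risopgapbexe/: /p/ and /g/ form a stop–stop cluster, so [i] is inserted between them. /p/ and /b/ form a stop–stop cluster, so [i] is inserted between them. → [risopigapibexe].
/doibgolagpeabgihb/: /b/ and /g/ form a stop–stop cluster, so [i] is inserted between them. /g/ and /p/ form a stop–stop cluster, so [i] is inserted between them. /b/ and /g/ form a stop–stop cluster, so [i] is inserted between them. → [doibigolagipeabigihb].
/mupidtekbiojja/: /d/ and /t/ form a stop–stop cluster, so [i] is inserted between them. /k/ and /b/ form a stop–stop cluster, so [i] is inserted between them. → [mupiditekibiojja].
/getivnindopebpatk/: /b/ and /p/ form a stop–stop cluster, so [i] is inserted between them. /t/ and /k/ form a stop–stop cluster, so [i] is inserted between them. → [getivnindopebipatik].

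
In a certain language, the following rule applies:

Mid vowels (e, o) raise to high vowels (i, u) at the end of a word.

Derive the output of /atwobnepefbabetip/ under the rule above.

atwobnepefbabetip

No segment of /atwobnepefbabetip/ meets the structural description of the rule, so the form surfaces unchanged.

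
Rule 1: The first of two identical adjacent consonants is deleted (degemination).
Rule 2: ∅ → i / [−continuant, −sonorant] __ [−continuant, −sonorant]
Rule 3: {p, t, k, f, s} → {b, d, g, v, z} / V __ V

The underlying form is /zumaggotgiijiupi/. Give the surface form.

zumagodigiijiubi

Rule 1 (degemination): /gg/ is a geminate; the first /g/ deletes. /zumaggotgiijiupi/ → zumagotgiijiupi.
Rule 2 (stop-cluster i-epenthesis): /t/ and /g/ form a stop–stop cluster, so [i] is inserted between them. /zumagotgiijiupi/ → zumagotigiijiupi.
Rule 3 (intervocalic voicing): /t/ is a voiceless obstruent between vowels /o/ and /i/, so it voices to [d]. /p/ is a voiceless obstruent between vowels /u/ and /i/, so it voices to [b]. /zumagotigiijiupi/ → zumagodigiijiubi.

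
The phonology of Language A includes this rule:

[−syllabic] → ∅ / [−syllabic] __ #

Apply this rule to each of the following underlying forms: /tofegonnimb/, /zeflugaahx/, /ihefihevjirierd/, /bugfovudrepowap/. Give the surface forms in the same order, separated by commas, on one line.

tofegonnim, zeflugaah, ihefihevjirier, bugfovudrepowap

/tofegonnimb/: /b/ is the second consonant of a word-final cluster /mb/, so it deletes. → [tofegonnim].
/zeflugaahx/: /x/ is the second consonant of a word-final cluster /hx/, so it deletes. → [zeflugaah].
/ihefihevjirierd/: /d/ is the second consonant of a word-final cluster /rd/, so it deletes. → [ihefihevjirier].
/bugfovudrepowap/: the rule's environment is not met; surfaces unchanged as [bugfovudrepowap].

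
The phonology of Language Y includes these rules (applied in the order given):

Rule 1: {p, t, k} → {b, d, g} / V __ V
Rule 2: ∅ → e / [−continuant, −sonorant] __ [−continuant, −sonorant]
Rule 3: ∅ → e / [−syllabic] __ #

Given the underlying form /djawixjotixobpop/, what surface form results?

djawixjodixobepope

Rule 1 (intervocalic voicing): /t/ is a voiceless stop between vowels /o/ and /i/, so it voices to [d]. /djawixjotixobpop/ → djawixjodixobpop.
Rule 2 (stop-cluster e-epenthesis): /b/ and /p/ form a stop–stop cluster, so [e] is inserted between them. /djawixjodixobpop/ → djawixjodixobepop.
Rule 3 (final e-epenthesis): the form ends in the consonant /p/, so [e] is inserted word-finally. /djawixjodixobepop/ → djawixjodixobepope.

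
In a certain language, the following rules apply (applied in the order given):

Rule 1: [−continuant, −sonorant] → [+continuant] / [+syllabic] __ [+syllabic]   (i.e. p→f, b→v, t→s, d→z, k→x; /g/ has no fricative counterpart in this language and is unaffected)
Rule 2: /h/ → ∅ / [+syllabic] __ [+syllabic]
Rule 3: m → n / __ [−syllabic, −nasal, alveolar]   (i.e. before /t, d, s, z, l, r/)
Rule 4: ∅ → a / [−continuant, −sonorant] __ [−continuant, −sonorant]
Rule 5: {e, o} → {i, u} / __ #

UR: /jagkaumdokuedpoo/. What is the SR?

jagakaundoxuedapou

Rule 1 (intervocalic spirantization): /k/ is a stop between vowels /o/ and /u/, so it spirantizes to the fricative [x]. /jagkaumdokuedpoo/ → jagkaumdoxuedpoo.
Rule 2 (intervocalic h-deletion): no segment meets the environment; /jagkaumdoxuedpoo/ is unchanged.
Rule 3 (nasal place assimilation): /m/ precedes the alveolar consonant /d/, so it assimilates in place to [n]. /jagkaumdoxuedpoo/ → jagkaundoxuedpoo.
Rule 4 (stop-cluster a-epenthesis): /g/ and /k/ form a stop–stop cluster, so [a] is inserted between them. /d/ and /p/ form a stop–stop cluster, so [a] is inserted between them. /jagkaundoxuedpoo/ → jagakaundoxuedapoo.
Rule 5 (final vowel raising): /o/ is a mid vowel in word-final position, so it raises to [u]. /jagakaundoxuedapoo/ → jagakaundoxuedapou.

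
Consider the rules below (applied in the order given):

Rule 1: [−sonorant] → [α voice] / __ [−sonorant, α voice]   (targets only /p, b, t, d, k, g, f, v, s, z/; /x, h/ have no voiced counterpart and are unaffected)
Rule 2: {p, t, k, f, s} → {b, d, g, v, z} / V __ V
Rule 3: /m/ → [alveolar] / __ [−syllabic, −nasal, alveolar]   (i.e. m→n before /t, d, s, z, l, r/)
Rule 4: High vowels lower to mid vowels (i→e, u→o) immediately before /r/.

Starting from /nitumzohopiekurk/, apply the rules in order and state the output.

nidunzohobiegork

Rule 1 (regressive voicing assimilation): no segment meets the environment; /nitumzohopiekurk/ is unchanged.
Rule 2 (intervocalic voicing): /t/ is a voiceless obstruent between vowels /i/ and /u/, so it voices to [d]. /p/ is a voiceless obstruent between vowels /o/ and /i/, so it voices to [b]. /k/ is a voiceless obstruent between vowels /e/ and /u/, so it voices to [g]. /nitumzohopiekurk/ → nidumzohobiegurk.
Rule 3 (nasal place assimilation): /m/ precedes the alveolar consonant /z/, so it assimilates in place to [n]. /nidumzohobiegurk/ → nidunzohobiegurk.
Rule 4 (pre-rhotic lowering): /u/ is a high vowel immediately before /r/, so it lowers to [o]. /nidunzohobiegurk/ → nidunzohobiegork.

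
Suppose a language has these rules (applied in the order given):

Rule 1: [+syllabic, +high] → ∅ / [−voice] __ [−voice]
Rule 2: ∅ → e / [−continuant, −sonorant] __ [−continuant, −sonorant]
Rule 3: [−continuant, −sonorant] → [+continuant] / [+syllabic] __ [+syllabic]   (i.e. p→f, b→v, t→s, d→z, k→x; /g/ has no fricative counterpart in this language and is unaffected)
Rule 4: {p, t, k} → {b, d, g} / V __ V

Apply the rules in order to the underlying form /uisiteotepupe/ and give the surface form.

uisteosefefe

Rule 1 (high vowel syncope): /i/ is a high vowel flanked by voiceless consonants /s/ and /t/, so it deletes. /u/ is a high vowel flanked by voiceless consonants /p/ and /p/, so it deletes. /uisiteotepupe/ → uisteoteppe.
Rule 2 (stop-cluster e-epenthesis): /p/ and /p/ form a stop–stop cluster, so [e] is inserted between them. /uisteoteppe/ → uisteotepepe.
Rule 3 (intervocalic spirantization): /t/ is a stop between vowels /o/ and /e/, so it spirantizes to the fricative [s]. /p/ is a stop between vowels /e/ and /e/, so it spirantizes to the fricative [f]. /p/ is a stop between vowels /e/ and /e/, so it spirantizes to the fricative [f]. /uisteotepepe/ → uisteosefefe.
Rule 4 (intervocalic voicing): no segment meets the environment; /uisteosefefe/ is unchanged.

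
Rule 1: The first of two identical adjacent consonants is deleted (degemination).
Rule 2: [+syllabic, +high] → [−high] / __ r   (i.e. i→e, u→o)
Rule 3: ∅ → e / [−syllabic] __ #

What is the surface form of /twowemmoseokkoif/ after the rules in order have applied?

twowemoseokoife

Rule 1 (degemination): /mm/ is a geminate; the first /m/ deletes. /kk/ is a geminate; the first /k/ deletes. /twowemmoseokkoif/ → twowemoseokoif.
Rule 2 (pre-rhotic lowering): no segment meets the environment; /twowemoseokoif/ is unchanged.
Rule 3 (final e-epenthesis): the form ends in the consonant /f/, so [e] is inserted word-finally. /twowemoseokoif/ → twowemoseokoife.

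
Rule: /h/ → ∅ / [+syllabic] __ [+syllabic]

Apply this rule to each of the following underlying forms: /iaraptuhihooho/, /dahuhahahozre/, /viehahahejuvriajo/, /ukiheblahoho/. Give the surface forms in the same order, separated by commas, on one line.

/iaraptuhihooho/: /h/ occurs between vowels /u/ and /i/, so it deletes. /h/ occurs between vowels /i/ and /o/, so it deletes. /h/ occurs between vowels /o/ and /o/, so it deletes. → [iaraptuiooo].
/dahuhahahozre/: /h/ occurs between vowels /a/ and /u/, so it deletes. /h/ occurs between vowels /u/ and /a/, so it deletes. /h/ occurs between vowels /a/ and /a/, so it deletes. /h/ occurs between vowels /a/ and /o/, so it deletes. → [dauaaozre].
/viehahahejuvriajo/: /h/ occurs between vowels /e/ and /a/, so it deletes. /h/ occurs between vowels /a/ and /a/, so it deletes. /h/ occurs between vowels /a/ and /e/, so it deletes. → [vieaaejuvriajo].
/ukiheblahoho/: /h/ occurs between vowels /i/ and /e/, so it deletes. /h/ occurs between vowels /a/ and /o/, so it deletes. /h/ occurs between vowels /o/ and /o/, so it deletes. → [ukieblaoo].

iaraptuiooo, dauaaozre, vieaaejuvriajo, ukieblaoo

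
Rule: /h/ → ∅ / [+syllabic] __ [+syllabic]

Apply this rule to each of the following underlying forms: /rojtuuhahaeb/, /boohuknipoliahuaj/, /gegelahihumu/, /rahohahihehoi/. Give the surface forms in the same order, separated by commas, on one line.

rojtuuaaeb, boouknipoliauaj, gegelaiumu, raoaieoi

/rojtuuhahaeb/: /h/ occurs between vowels /u/ and /a/, so it deletes. /h/ occurs between vowels /a/ and /a/, so it deletes. → [rojtuuaaeb].
/boohuknipoliahuaj/: /h/ occurs between vowels /o/ and /u/, so it deletes. /h/ occurs between vowels /a/ and /u/, so it deletes. → [boouknipoliauaj].
/gegelahihumu/: /h/ occurs between vowels /a/ and /i/, so it deletes. /h/ occurs between vowels /i/ and /u/, so it deletes. → [gegelaiumu].
/rahohahihehoi/: /h/ occurs between vowels /a/ and /o/, so it deletes. /h/ occurs between vowels /o/ and /a/, so it deletes. /h/ occurs between vowels /a/ and /i/, so it deletes. /h/ occurs between vowels /i/ and /e/, so it deletes. /h/ occurs between vowels /e/ and /o/, so it deletes. → [raoaieoi].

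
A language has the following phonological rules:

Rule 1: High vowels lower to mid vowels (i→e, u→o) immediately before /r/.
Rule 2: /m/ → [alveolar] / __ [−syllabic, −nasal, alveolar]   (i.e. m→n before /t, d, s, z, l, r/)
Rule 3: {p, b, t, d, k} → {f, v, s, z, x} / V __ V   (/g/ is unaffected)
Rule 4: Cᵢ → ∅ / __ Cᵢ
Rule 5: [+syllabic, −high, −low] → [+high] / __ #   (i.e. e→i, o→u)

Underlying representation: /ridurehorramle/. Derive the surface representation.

rizorehoranli

Rule 1 (pre-rhotic lowering): /u/ is a high vowel immediately before /r/, so it lowers to [o]. /ridurehorramle/ → ridorehorramle.
Rule 2 (nasal place assimilation): /m/ precedes the alveolar consonant /l/, so it assimilates in place to [n]. /ridorehorramle/ → ridorehorranle.
Rule 3 (intervocalic spirantization): /d/ is a stop between vowels /i/ and /o/, so it spirantizes to the fricative [z]. /ridorehorranle/ → rizorehorranle.
Rule 4 (degemination): /rr/ is a geminate; the first /r/ deletes. /rizorehorranle/ → rizorehoranle.
Rule 5 (final vowel raising): /e/ is a mid vowel in word-final position, so it raises to [i]. /rizorehoranle/ → rizorehoranli.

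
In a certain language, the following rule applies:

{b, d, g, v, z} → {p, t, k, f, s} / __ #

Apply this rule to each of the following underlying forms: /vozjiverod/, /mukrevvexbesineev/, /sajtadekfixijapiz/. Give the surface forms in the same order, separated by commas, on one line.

vozjiverot, mukrevvexbesineef, sajtadekfixijapis

/vozjiverod/: /d/ is a voiced obstruent in word-final position, so it devoices to [t]. → [vozjiverot].
/mukrevvexbesineev/: /v/ is a voiced obstruent in word-final position, so it devoices to [f]. → [mukrevvexbesineef].
/sajtadekfixijapiz/: /z/ is a voiced obstruent in word-final position, so it devoices to [s]. → [sajtadekfixijapis].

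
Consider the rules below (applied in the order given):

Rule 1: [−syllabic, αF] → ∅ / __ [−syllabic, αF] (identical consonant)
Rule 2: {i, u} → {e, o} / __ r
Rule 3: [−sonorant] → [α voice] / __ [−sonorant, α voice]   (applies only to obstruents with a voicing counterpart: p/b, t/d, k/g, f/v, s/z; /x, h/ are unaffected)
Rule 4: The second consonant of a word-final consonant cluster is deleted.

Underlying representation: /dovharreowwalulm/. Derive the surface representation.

dofhareowalul

Rule 1 (degemination): /rr/ is a geminate; the first /r/ deletes. /ww/ is a geminate; the first /w/ deletes. /dovharreowwalulm/ → dovhareowalulm.
Rule 2 (pre-rhotic lowering): no segment meets the environment; /dovhareowalulm/ is unchanged.
Rule 3 (regressive voicing assimilation): /v/ precedes the voiceless obstruent /h/, so it devoices to [f] by assimilation. /dovhareowalulm/ → dofhareowalulm.
Rule 4 (final cluster simplification): /m/ is the second consonant of a word-final cluster /lm/, so it deletes. /dofhareowalulm/ → dofhareowalul.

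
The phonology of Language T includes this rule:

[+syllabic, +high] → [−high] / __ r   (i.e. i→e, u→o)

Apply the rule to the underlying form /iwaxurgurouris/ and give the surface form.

/u/ is a high vowel immediately before /r/, so it lowers to [o].
/u/ is a high vowel immediately before /r/, so it lowers to [o].
/u/ is a high vowel immediately before /r/, so it lowers to [o].
The other instances of /i/ do not occur in the required environment and remain unchanged.
Surface form: [iwaxorgorooris].

iwaxorgorooris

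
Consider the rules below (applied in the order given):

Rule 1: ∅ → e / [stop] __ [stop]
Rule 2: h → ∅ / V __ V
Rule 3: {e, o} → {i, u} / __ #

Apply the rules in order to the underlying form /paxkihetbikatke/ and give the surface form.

Rule 1 (stop-cluster e-epenthesis): /t/ and /b/ form a stop–stop cluster, so [e] is inserted between them. /t/ and /k/ form a stop–stop cluster, so [e] is inserted between them. /paxkihetbikatke/ → paxkihetebikateke.
Rule 2 (intervocalic h-deletion): /h/ occurs between vowels /i/ and /e/, so it deletes. /paxkihetebikateke/ → paxkietebikateke.
Rule 3 (final vowel raising): /e/ is a mid vowel in word-final position, so it raises to [i]. /paxkietebikateke/ → paxkietebikateki.

paxkietebikateki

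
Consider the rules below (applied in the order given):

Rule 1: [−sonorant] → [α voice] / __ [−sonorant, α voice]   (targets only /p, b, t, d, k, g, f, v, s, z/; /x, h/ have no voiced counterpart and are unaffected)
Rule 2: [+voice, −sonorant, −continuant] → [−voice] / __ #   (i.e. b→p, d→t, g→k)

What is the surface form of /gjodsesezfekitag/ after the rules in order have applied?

gjotsesesfekitak

Rule 1 (regressive voicing assimilation): /d/ precedes the voiceless obstruent /s/, so it devoices to [t] by assimilation. /z/ precedes the voiceless obstruent /f/, so it devoices to [s] by assimilation. /gjodsesezfekitag/ → gjotsesesfekitag.
Rule 2 (final devoicing): /g/ is a voiced stop in word-final position, so it devoices to [k]. /gjotsesesfekitag/ → gjotsesesfekitak.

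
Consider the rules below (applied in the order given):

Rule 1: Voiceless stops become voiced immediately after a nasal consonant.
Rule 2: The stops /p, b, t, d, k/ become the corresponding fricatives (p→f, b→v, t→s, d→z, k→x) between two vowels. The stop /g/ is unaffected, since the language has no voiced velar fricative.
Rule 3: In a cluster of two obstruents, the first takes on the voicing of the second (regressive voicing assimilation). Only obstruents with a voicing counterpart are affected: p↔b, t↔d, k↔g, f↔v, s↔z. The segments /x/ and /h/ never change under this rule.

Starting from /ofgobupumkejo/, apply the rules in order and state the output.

Rule 1 (post-nasal voicing): /k/ is a voiceless stop immediately after the nasal /m/, so it voices to [g]. /ofgobupumkejo/ → ofgobupumgejo.
Rule 2 (intervocalic spirantization): /b/ is a stop between vowels /o/ and /u/, so it spirantizes to the fricative [v]. /p/ is a stop between vowels /u/ and /u/, so it spirantizes to the fricative [f]. /ofgobupumgejo/ → ofgovufumgejo.
Rule 3 (regressive voicing assimilation): /f/ precedes the voiced obstruent /g/, so it voices to [v] by assimilation. /ofgovufumgejo/ → ovgovufumgejo.

ovgovufumgejo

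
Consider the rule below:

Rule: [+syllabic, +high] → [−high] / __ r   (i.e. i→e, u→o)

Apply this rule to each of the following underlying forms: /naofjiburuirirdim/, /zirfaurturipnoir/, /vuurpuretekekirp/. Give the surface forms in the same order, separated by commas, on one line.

naofjiboruererdim, zerfaortoripnoer, vuorporetekekerp

/naofjiburuirirdim/: /u/ is a high vowel immediately before /r/, so it lowers to [o]. /i/ is a high vowel immediately before /r/, so it lowers to [e]. /i/ is a high vowel immediately before /r/, so it lowers to [e]. → [naofjiboruererdim].
/zirfaurturipnoir/: /i/ is a high vowel immediately before /r/, so it lowers to [e]. /u/ is a high vowel immediately before /r/, so it lowers to [o]. /u/ is a high vowel immediately before /r/, so it lowers to [o]. /i/ is a high vowel immediately before /r/, so it lowers to [e]. → [zerfaortoripnoer].
/vuurpuretekekirp/: /u/ is a high vowel immediately before /r/, so it lowers to [o]. /u/ is a high vowel immediately before /r/, so it lowers to [o]. /i/ is a high vowel immediately before /r/, so it lowers to [e]. → [vuorporetekekerp].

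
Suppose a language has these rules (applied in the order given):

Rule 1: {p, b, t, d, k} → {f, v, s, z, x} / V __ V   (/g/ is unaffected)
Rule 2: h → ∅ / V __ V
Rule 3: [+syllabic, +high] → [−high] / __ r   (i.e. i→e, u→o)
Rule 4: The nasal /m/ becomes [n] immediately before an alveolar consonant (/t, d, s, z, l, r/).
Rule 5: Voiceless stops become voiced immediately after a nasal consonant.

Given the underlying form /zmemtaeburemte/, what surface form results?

zmendaevorende

Rule 1 (intervocalic spirantization): /b/ is a stop between vowels /e/ and /u/, so it spirantizes to the fricative [v]. /zmemtaeburemte/ → zmemtaevuremte.
Rule 2 (intervocalic h-deletion): no segment meets the environment; /zmemtaevuremte/ is unchanged.
Rule 3 (pre-rhotic lowering): /u/ is a high vowel immediately before /r/, so it lowers to [o]. /zmemtaevuremte/ → zmemtaevoremte.
Rule 4 (nasal place assimilation): /m/ precedes the alveolar consonant /t/, so it assimilates in place to [n]. /m/ precedes the alveolar consonant /t/, so it assimilates in place to [n]. /zmemtaevoremte/ → zmentaevorente.
Rule 5 (post-nasal voicing): /t/ is a voiceless stop immediately after the nasal /n/, so it voices to [d]. /t/ is a voiceless stop immediately after the nasal /n/, so it voices to [d]. /zmentaevorente/ → zmendaevorende.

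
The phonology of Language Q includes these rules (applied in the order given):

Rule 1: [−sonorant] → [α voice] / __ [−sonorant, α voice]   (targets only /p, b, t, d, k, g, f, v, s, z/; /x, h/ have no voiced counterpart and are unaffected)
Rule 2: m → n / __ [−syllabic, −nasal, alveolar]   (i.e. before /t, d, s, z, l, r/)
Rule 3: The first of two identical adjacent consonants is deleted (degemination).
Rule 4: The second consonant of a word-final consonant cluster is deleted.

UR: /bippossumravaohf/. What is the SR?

Rule 1 (regressive voicing assimilation): no segment meets the environment; /bippossumravaohf/ is unchanged.
Rule 2 (nasal place assimilation): /m/ precedes the alveolar consonant /r/, so it assimilates in place to [n]. /bippossumravaohf/ → bippossunravaohf.
Rule 3 (degemination): /pp/ is a geminate; the first /p/ deletes. /ss/ is a geminate; the first /s/ deletes. /bippossunravaohf/ → biposunravaohf.
Rule 4 (final cluster simplification): /f/ is the second consonant of a word-final cluster /hf/, so it deletes. /biposunravaohf/ → biposunravaoh.

biposunravaoh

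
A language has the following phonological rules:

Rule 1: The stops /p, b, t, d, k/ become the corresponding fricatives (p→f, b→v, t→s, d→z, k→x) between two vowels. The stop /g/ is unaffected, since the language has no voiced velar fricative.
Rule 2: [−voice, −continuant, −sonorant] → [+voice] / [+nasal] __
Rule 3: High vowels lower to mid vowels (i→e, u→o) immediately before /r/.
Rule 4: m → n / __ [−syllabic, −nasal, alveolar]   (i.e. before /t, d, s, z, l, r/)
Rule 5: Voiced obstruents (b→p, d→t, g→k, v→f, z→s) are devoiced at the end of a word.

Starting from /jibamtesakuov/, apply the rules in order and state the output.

jivandesaxuof

Rule 1 (intervocalic spirantization): /b/ is a stop between vowels /i/ and /a/, so it spirantizes to the fricative [v]. /k/ is a stop between vowels /a/ and /u/, so it spirantizes to the fricative [x]. /jibamtesakuov/ → jivamtesaxuov.
Rule 2 (post-nasal voicing): /t/ is a voiceless stop immediately after the nasal /m/, so it voices to [d]. /jivamtesaxuov/ → jivamdesaxuov.
Rule 3 (pre-rhotic lowering): no segment meets the environment; /jivamdesaxuov/ is unchanged.
Rule 4 (nasal place assimilation): /m/ precedes the alveolar consonant /d/, so it assimilates in place to [n]. /jivamdesaxuov/ → jivandesaxuov.
Rule 5 (final devoicing): /v/ is a voiced obstruent in word-final position, so it devoices to [f]. /jivandesaxuov/ → jivandesaxuof.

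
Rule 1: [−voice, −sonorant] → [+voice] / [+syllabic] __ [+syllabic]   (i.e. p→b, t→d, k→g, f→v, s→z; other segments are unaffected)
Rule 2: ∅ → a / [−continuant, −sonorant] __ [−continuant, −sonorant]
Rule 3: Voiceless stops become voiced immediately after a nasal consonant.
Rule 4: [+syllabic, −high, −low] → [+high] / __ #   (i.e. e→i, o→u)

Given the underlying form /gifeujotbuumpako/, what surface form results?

Rule 1 (intervocalic voicing): /f/ is a voiceless obstruent between vowels /i/ and /e/, so it voices to [v]. /k/ is a voiceless obstruent between vowels /a/ and /o/, so it voices to [g]. /gifeujotbuumpako/ → giveujotbuumpago.
Rule 2 (stop-cluster a-epenthesis): /t/ and /b/ form a stop–stop cluster, so [a] is inserted between them. /giveujotbuumpago/ → giveujotabuumpago.
Rule 3 (post-nasal voicing): /p/ is a voiceless stop immediately after the nasal /m/, so it voices to [b]. /giveujotabuumpago/ → giveujotabuumbago.
Rule 4 (final vowel raising): /o/ is a mid vowel in word-final position, so it raises to [u]. /giveujotabuumbago/ → giveujotabuumbagu.

giveujotabuumbagu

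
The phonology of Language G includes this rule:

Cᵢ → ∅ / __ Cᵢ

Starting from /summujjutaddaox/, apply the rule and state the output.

sumujutadaox

/mm/ is a geminate; the first /m/ deletes.
/jj/ is a geminate; the first /j/ deletes.
/dd/ is a geminate; the first /d/ deletes.
The other instances of /s/, /m/, /j/, /t/, /d/, /x/ do not occur in the required environment and remain unchanged.
Surface form: [sumujutadaox].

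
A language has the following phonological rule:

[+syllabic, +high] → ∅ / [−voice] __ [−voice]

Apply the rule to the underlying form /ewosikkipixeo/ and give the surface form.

ewoskkpxeo

/i/ is a high vowel flanked by voiceless consonants /s/ and /k/, so it deletes.
/i/ is a high vowel flanked by voiceless consonants /k/ and /p/, so it deletes.
/i/ is a high vowel flanked by voiceless consonants /p/ and /x/, so it deletes.
Surface form: [ewoskkpxeo].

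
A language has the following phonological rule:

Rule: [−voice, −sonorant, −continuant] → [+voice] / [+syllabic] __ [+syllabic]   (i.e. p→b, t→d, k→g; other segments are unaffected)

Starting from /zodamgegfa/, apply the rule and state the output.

No segment of /zodamgegfa/ meets the structural description of the rule, so the form surfaces unchanged.

zodamgegfa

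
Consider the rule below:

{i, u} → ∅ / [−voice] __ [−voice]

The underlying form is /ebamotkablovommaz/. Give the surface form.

ebamotkablovommaz

No segment of /ebamotkablovommaz/ meets the structural description of the rule, so the form surfaces unchanged.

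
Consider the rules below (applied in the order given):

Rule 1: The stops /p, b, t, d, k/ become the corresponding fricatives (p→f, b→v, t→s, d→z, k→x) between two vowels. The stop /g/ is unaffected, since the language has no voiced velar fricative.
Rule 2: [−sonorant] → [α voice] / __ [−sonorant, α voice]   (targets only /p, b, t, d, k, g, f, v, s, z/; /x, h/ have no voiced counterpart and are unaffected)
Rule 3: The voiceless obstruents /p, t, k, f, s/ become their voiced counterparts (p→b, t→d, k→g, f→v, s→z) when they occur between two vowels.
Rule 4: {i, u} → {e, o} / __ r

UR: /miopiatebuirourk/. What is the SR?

mioviazevueroork

Rule 1 (intervocalic spirantization): /p/ is a stop between vowels /o/ and /i/, so it spirantizes to the fricative [f]. /t/ is a stop between vowels /a/ and /e/, so it spirantizes to the fricative [s]. /b/ is a stop between vowels /e/ and /u/, so it spirantizes to the fricative [v]. /miopiatebuirourk/ → miofiasevuirourk.
Rule 2 (regressive voicing assimilation): no segment meets the environment; /miofiasevuirourk/ is unchanged.
Rule 3 (intervocalic voicing): /f/ is a voiceless obstruent between vowels /o/ and /i/, so it voices to [v]. /s/ is a voiceless obstruent between vowels /a/ and /e/, so it voices to [z]. /miofiasevuirourk/ → mioviazevuirourk.
Rule 4 (pre-rhotic lowering): /i/ is a high vowel immediately before /r/, so it lowers to [e]. /u/ is a high vowel immediately before /r/, so it lowers to [o]. /mioviazevuirourk/ → mioviazevueroork.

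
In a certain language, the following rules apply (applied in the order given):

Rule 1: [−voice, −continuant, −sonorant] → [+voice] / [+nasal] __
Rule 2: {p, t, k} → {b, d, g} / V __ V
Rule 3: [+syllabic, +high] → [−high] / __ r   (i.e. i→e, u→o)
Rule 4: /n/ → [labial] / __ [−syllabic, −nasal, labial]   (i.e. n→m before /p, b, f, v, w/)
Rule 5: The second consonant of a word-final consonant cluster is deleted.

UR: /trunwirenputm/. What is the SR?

Rule 1 (post-nasal voicing): /p/ is a voiceless stop immediately after the nasal /n/, so it voices to [b]. /trunwirenputm/ → trunwirenbutm.
Rule 2 (intervocalic voicing): no segment meets the environment; /trunwirenbutm/ is unchanged.
Rule 3 (pre-rhotic lowering): /i/ is a high vowel immediately before /r/, so it lowers to [e]. /trunwirenbutm/ → trunwerenbutm.
Rule 4 (nasal place assimilation): /n/ precedes the labial consonant /w/, so it assimilates in place to [m]. /n/ precedes the labial consonant /b/, so it assimilates in place to [m]. /trunwerenbutm/ → trumwerembutm.
Rule 5 (final cluster simplification): /m/ is the second consonant of a word-final cluster /tm/, so it deletes. /trumwerembutm/ → trumwerembut.

trumwerembut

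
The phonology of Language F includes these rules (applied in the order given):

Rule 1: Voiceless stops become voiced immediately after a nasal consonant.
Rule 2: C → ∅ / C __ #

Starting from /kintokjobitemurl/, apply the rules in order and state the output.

kindokjobitemur

Rule 1 (post-nasal voicing): /t/ is a voiceless stop immediately after the nasal /n/, so it voices to [d]. /kintokjobitemurl/ → kindokjobitemurl.
Rule 2 (final cluster simplification): /l/ is the second consonant of a word-final cluster /rl/, so it deletes. /kindokjobitemurl/ → kindokjobitemur.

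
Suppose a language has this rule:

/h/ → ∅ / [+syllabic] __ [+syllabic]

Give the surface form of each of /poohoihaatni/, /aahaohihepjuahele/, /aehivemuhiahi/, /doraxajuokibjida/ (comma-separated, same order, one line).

/poohoihaatni/: /h/ occurs between vowels /o/ and /o/, so it deletes. /h/ occurs between vowels /i/ and /a/, so it deletes. → [poooiaatni].
/aahaohihepjuahele/: /h/ occurs between vowels /a/ and /a/, so it deletes. /h/ occurs between vowels /o/ and /i/, so it deletes. /h/ occurs between vowels /i/ and /e/, so it deletes. /h/ occurs between vowels /a/ and /e/, so it deletes. → [aaaoiepjuaele].
/aehivemuhiahi/: /h/ occurs between vowels /e/ and /i/, so it deletes. /h/ occurs between vowels /u/ and /i/, so it deletes. /h/ occurs between vowels /a/ and /i/, so it deletes. → [aeivemuiai].
/doraxajuokibjida/: the rule's environment is not met; surfaces unchanged as [doraxajuokibjida].

poooiaatni, aaaoiepjuaele, aeivemuiai, doraxajuokibjida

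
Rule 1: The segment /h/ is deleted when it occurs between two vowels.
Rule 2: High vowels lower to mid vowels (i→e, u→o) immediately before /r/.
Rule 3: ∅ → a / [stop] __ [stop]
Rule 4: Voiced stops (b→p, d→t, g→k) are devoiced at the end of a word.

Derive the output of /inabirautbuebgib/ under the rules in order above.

inaberautabuebagip

Rule 1 (intervocalic h-deletion): no segment meets the environment; /inabirautbuebgib/ is unchanged.
Rule 2 (pre-rhotic lowering): /i/ is a high vowel immediately before /r/, so it lowers to [e]. /inabirautbuebgib/ → inaberautbuebgib.
Rule 3 (stop-cluster a-epenthesis): /t/ and /b/ form a stop–stop cluster, so [a] is inserted between them. /b/ and /g/ form a stop–stop cluster, so [a] is inserted between them. /inaberautbuebgib/ → inaberautabuebagib.
Rule 4 (final devoicing): /b/ is a voiced stop in word-final position, so it devoices to [p]. /inaberautabuebagib/ → inaberautabuebagip.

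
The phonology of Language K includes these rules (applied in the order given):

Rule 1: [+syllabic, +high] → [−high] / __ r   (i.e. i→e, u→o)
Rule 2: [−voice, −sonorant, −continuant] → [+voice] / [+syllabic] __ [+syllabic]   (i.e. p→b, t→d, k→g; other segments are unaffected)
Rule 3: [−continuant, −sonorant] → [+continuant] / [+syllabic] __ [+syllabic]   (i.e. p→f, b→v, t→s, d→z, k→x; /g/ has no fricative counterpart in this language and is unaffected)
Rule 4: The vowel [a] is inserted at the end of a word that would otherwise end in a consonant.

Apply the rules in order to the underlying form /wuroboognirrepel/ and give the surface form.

worovoognerrevela

Rule 1 (pre-rhotic lowering): /u/ is a high vowel immediately before /r/, so it lowers to [o]. /i/ is a high vowel immediately before /r/, so it lowers to [e]. /wuroboognirrepel/ → woroboognerrepel.
Rule 2 (intervocalic voicing): /p/ is a voiceless stop between vowels /e/ and /e/, so it voices to [b]. /woroboognerrepel/ → woroboognerrebel.
Rule 3 (intervocalic spirantization): /b/ is a stop between vowels /o/ and /o/, so it spirantizes to the fricative [v]. /b/ is a stop between vowels /e/ and /e/, so it spirantizes to the fricative [v]. /woroboognerrebel/ → worovoognerrevel.
Rule 4 (final a-epenthesis): the form ends in the consonant /l/, so [a] is inserted word-finally. /worovoognerrevel/ → worovoognerrevela.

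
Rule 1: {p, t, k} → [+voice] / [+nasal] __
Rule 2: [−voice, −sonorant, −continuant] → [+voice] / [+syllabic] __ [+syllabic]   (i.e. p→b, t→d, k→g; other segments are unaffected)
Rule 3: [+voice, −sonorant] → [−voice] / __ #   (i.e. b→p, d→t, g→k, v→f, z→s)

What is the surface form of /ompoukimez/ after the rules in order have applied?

ombougimes

Rule 1 (post-nasal voicing): /p/ is a voiceless stop immediately after the nasal /m/, so it voices to [b]. /ompoukimez/ → omboukimez.
Rule 2 (intervocalic voicing): /k/ is a voiceless stop between vowels /u/ and /i/, so it voices to [g]. /omboukimez/ → ombougimez.
Rule 3 (final devoicing): /z/ is a voiced obstruent in word-final position, so it devoices to [s]. /ombougimez/ → ombougimes.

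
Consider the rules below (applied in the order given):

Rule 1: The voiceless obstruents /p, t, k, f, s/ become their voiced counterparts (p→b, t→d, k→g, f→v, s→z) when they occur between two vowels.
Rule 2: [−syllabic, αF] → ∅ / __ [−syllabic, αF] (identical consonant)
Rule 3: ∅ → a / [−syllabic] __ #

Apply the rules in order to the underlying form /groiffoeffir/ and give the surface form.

Rule 1 (intervocalic voicing): no segment meets the environment; /groiffoeffir/ is unchanged.
Rule 2 (degemination): /ff/ is a geminate; the first /f/ deletes. /ff/ is a geminate; the first /f/ deletes. /groiffoeffir/ → groifoefir.
Rule 3 (final a-epenthesis): the form ends in the consonant /r/, so [a] is inserted word-finally. /groifoefir/ → groifoefira.

groifoefira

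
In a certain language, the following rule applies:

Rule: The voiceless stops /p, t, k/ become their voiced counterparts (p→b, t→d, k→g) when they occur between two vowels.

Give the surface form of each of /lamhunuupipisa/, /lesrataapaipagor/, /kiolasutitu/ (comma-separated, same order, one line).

lamhunuubibisa, lesradaabaibagor, kiolasudidu

/lamhunuupipisa/: /p/ is a voiceless stop between vowels /u/ and /i/, so it voices to [b]. /p/ is a voiceless stop between vowels /i/ and /i/, so it voices to [b]. → [lamhunuubibisa].
/lesrataapaipagor/: /t/ is a voiceless stop between vowels /a/ and /a/, so it voices to [d]. /p/ is a voiceless stop between vowels /a/ and /a/, so it voices to [b]. /p/ is a voiceless stop between vowels /i/ and /a/, so it voices to [b]. → [lesradaabaibagor].
/kiolasutitu/: /t/ is a voiceless stop between vowels /u/ and /i/, so it voices to [d]. /t/ is a voiceless stop between vowels /i/ and /u/, so it voices to [d]. → [kiolasudidu].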